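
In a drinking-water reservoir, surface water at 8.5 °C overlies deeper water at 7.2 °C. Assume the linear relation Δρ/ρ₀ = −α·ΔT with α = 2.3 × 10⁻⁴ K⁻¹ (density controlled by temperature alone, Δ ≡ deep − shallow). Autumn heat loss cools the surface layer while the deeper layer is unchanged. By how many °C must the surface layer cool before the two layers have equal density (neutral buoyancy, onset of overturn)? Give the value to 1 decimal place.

1.3 °C

With temperature the only control, equal density requires T_surf′ = T_deep.
T_surf′ = 7.2 °C.
Cooling required: 8.5 − 7.2 = 1.3 °C.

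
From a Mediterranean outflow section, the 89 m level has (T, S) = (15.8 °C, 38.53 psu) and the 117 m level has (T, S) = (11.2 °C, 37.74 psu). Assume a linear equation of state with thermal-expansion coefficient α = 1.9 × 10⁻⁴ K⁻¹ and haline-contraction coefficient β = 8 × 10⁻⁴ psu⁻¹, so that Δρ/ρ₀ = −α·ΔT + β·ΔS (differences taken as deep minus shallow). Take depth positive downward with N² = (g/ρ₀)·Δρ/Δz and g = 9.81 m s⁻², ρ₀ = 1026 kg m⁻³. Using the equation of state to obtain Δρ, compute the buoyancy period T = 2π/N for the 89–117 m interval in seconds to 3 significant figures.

ΔT = -4.6 K, ΔS = -0.79 psu (deep − shallow).
Δρ/ρ₀ = −αΔT + βΔS = 8.74 × 10⁻⁴ − 6.32 × 10⁻⁴ = 2.42 × 10⁻⁴, so Δρ ≈ 0.2483 kg m⁻³.
N² = (g/ρ₀)·Δρ/Δz = g·(Δρ/ρ₀)/Δz = 9.81 × 2.42 × 10⁻⁴ / 28 = 8.4786 × 10⁻⁵ s⁻².
N = √(8.4786 × 10⁻⁵) = 9.2079 × 10⁻³ rad s⁻¹ → T = 2π/N = 682.37 s ≈ 682 s.

682 s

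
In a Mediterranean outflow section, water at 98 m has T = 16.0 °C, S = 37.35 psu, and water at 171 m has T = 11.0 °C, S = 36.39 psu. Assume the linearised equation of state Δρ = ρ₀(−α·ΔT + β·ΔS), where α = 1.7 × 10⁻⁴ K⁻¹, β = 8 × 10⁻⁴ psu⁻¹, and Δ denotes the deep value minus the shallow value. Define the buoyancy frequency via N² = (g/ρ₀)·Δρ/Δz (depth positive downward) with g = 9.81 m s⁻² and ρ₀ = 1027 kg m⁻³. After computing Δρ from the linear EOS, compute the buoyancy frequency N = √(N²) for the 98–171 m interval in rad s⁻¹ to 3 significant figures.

ΔT = -5.0 K, ΔS = -0.96 psu (deep − shallow).
Δρ/ρ₀ = −αΔT + βΔS = 8.50 × 10⁻⁴ − 7.68 × 10⁻⁴ = 8.20 × 10⁻⁵, so Δρ ≈ 0.08421 kg m⁻³.
N² = (g/ρ₀)·Δρ/Δz = g·(Δρ/ρ₀)/Δz = 9.81 × 8.20 × 10⁻⁵ / 73 = 1.1019 × 10⁻⁵ s⁻².
N = √(1.1019 × 10⁻⁵) = 3.3195 × 10⁻³ rad s⁻¹ ≈ 3.32 × 10⁻³ rad s⁻¹.

3.32 × 10⁻³ rad s⁻¹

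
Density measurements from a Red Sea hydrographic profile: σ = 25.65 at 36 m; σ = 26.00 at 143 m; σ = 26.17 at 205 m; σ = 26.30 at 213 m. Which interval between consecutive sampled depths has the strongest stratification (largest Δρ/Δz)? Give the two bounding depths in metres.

205–213 m

Compute the density gradient over each adjacent pair:
  36–143 m: Δρ/Δz = 0.35/107 = 3.3 × 10⁻³ kg m⁻⁴
  143–205 m: Δρ/Δz = 0.17/62 = 2.7 × 10⁻³ kg m⁻⁴
  205–213 m: Δρ/Δz = 0.13/8 = 0.016 kg m⁻⁴
The largest gradient is in the 205–213 m interval — the pycnocline.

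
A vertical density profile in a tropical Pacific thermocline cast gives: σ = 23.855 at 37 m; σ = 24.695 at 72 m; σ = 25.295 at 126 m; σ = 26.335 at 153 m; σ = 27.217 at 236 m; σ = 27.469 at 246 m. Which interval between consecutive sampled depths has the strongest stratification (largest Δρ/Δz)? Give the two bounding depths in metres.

Compute the density gradient over each adjacent pair:
  37–72 m: Δρ/Δz = 0.840/35 = 0.024 kg m⁻⁴
  72–126 m: Δρ/Δz = 0.600/54 = 0.011 kg m⁻⁴
  126–153 m: Δρ/Δz = 1.040/27 = 0.039 kg m⁻⁴
  153–236 m: Δρ/Δz = 0.882/83 = 0.011 kg m⁻⁴
  236–246 m: Δρ/Δz = 0.252/10 = 0.025 kg m⁻⁴
The largest gradient is in the 126–153 m interval — the pycnocline.

126–153 m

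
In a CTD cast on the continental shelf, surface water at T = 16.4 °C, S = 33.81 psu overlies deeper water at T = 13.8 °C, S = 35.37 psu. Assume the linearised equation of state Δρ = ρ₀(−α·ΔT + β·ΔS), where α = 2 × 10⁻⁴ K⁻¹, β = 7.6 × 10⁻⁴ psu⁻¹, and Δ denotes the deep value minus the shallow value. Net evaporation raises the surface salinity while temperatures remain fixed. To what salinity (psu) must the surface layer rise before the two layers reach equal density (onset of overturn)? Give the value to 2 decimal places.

Neutral buoyancy requires −α(T_deep − T_surf) + β(S_deep − S_surf′) = 0.
S_surf′ = S_deep − (α/β)·ΔT = 35.37 − (2 × 10⁻⁴/7.6 × 10⁻⁴)·(-2.6) = 36.0542 psu.
Increase required: 36.0542 − 33.81 = 2.2442 psu.

36.05 psu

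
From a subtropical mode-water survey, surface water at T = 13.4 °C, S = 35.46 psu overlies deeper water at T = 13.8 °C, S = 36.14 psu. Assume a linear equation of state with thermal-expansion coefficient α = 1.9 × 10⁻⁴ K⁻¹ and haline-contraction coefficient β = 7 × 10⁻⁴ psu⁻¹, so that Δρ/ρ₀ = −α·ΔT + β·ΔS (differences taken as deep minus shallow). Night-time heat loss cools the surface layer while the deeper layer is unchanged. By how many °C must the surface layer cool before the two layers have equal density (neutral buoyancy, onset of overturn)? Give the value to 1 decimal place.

Neutral buoyancy requires Δρ = 0, i.e. −α(T_deep − T_surf′) + β(S_deep − S_surf) = 0.
T_surf′ = T_deep − (β/α)·ΔS = 13.8 − (7 × 10⁻⁴/1.9 × 10⁻⁴)·(+0.68) = 11.295 °C.
Cooling required: 13.4 − (11.295) = 2.105 °C.

2.1 °C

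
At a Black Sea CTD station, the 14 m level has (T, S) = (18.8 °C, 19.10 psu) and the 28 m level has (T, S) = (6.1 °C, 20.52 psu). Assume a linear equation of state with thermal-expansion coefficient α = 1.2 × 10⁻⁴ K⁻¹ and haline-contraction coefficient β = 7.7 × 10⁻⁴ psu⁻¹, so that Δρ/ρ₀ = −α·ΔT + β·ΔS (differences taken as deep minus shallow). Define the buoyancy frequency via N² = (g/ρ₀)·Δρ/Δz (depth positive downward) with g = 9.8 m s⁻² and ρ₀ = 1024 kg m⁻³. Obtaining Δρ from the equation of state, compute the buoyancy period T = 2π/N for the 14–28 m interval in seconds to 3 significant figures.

147 s

ΔT = -12.7 K, ΔS = +1.42 psu (deep − shallow).
Δρ/ρ₀ = −αΔT + βΔS = 1.524 × 10⁻³ + 1.0934 × 10⁻³ = 2.6174 × 10⁻³, so Δρ ≈ 2.680 kg m⁻³.
N² = (g/ρ₀)·Δρ/Δz = g·(Δρ/ρ₀)/Δz = 9.8 × 2.6174 × 10⁻³ / 14 = 1.8322 × 10⁻³ s⁻².
N = √(1.8322 × 10⁻³) = 0.042804 rad s⁻¹ → T = 2π/N = 146.79 s ≈ 147 s.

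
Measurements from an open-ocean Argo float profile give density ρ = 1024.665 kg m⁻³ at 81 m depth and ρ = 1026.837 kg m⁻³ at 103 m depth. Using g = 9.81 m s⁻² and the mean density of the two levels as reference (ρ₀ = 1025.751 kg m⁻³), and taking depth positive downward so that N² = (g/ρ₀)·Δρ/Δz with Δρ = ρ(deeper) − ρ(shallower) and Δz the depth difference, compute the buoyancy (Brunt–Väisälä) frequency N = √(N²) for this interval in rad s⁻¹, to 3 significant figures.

0.0307 rad s⁻¹

Δρ = 1026.837 − 1024.665 = 2.172 kg m⁻³ over Δz = 103 − 81 = 22 m.
N² = (9.81/1025.751) × (2.172/22) = 9.4420 × 10⁻⁴ s⁻².
N = √(9.4420 × 10⁻⁴) = 0.030728 rad s⁻¹ ≈ 0.0307 rad s⁻¹.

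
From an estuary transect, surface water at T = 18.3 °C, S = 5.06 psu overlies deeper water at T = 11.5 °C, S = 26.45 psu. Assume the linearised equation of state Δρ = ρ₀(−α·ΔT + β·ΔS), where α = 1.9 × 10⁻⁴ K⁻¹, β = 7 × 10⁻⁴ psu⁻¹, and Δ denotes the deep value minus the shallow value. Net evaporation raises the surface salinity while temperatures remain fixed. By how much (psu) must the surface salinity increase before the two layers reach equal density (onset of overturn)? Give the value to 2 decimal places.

Neutral buoyancy requires −α(T_deep − T_surf) + β(S_deep − S_surf′) = 0.
S_surf′ = S_deep − (α/β)·ΔT = 26.45 − (1.9 × 10⁻⁴/7 × 10⁻⁴)·(-6.8) = 28.2957 psu.
Increase required: 28.2957 − 5.06 = 23.2357 psu.

23.24 psu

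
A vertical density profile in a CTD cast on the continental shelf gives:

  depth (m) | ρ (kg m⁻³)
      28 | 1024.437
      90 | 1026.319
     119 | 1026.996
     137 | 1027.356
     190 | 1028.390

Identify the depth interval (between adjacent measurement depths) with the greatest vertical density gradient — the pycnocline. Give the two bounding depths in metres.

Compute the density gradient over each adjacent pair:
  28–90 m: Δρ/Δz = 1.882/62 = 0.030 kg m⁻⁴
  90–119 m: Δρ/Δz = 0.677/29 = 0.023 kg m⁻⁴
  119–137 m: Δρ/Δz = 0.360/18 = 0.020 kg m⁻⁴
  137–190 m: Δρ/Δz = 1.034/53 = 0.020 kg m⁻⁴
The largest gradient is in the 28–90 m interval — the pycnocline.

28–90 m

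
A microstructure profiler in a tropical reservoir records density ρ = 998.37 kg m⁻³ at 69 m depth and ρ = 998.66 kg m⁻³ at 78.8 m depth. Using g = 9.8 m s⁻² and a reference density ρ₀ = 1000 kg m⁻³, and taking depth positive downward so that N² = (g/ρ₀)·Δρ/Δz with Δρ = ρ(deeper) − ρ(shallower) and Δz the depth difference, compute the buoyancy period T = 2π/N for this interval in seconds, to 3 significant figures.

369 s

Δρ = 998.66 − 998.37 = 0.29 kg m⁻³ over Δz = 78.8 − 69 = 9.8 m.
N² = (9.8/1000) × (0.29/9.8) = 2.9000 × 10⁻⁴ s⁻².
N = √(2.9000 × 10⁻⁴) = 0.017029 rad s⁻¹, so T = 2π/N = 368.97 s ≈ 369 s.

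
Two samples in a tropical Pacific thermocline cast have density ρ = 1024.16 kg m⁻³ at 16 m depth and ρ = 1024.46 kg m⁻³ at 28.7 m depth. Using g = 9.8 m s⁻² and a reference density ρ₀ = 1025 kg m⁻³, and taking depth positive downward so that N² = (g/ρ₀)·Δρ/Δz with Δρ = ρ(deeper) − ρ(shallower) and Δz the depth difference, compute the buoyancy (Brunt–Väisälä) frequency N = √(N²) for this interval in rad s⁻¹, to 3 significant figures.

0.0150 rad s⁻¹

Δρ = 1024.46 − 1024.16 = 0.30 kg m⁻³ over Δz = 28.7 − 16 = 12.7 m.
N² = (9.8/1025) × (0.30/12.7) = 2.2585 × 10⁻⁴ s⁻².
N = √(2.2585 × 10⁻⁴) = 0.015028 rad s⁻¹ ≈ 0.0150 rad s⁻¹.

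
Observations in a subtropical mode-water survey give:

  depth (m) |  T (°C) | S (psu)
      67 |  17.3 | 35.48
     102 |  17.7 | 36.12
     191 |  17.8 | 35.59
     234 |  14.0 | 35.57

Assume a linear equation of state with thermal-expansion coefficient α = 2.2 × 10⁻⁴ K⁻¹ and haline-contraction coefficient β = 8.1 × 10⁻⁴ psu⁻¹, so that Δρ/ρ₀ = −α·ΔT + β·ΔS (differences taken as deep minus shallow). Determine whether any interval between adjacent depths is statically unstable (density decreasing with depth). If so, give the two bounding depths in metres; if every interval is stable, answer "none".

Evaluate Δρ/ρ₀ = −αΔT + βΔS across each adjacent pair:
  67–102 m: −αΔT+βΔS = −(2.2 × 10⁻⁴)(+0.4)+(8.1 × 10⁻⁴)(+0.64) = 4.3 × 10⁻⁴ → stable
  102–191 m: −αΔT+βΔS = −(2.2 × 10⁻⁴)(+0.1)+(8.1 × 10⁻⁴)(-0.53) = -4.5 × 10⁻⁴ → UNSTABLE
  191–234 m: −αΔT+βΔS = −(2.2 × 10⁻⁴)(-3.8)+(8.1 × 10⁻⁴)(-0.02) = 8.2 × 10⁻⁴ → stable
The 102–191 m interval has Δρ < 0: lighter water underlies denser water.

102–191 m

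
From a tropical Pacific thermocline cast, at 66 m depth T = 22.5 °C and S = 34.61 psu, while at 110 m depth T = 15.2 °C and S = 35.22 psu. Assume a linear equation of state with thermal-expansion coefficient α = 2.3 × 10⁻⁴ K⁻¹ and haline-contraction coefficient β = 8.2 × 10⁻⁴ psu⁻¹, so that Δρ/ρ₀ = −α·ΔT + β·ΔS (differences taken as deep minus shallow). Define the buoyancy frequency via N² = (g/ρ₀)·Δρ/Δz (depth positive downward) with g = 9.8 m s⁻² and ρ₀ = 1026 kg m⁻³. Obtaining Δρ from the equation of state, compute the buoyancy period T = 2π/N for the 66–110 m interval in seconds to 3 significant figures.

285 s

ΔT = -7.3 K, ΔS = +0.61 psu (deep − shallow).
Δρ/ρ₀ = −αΔT + βΔS = 1.679 × 10⁻³ + 5.002 × 10⁻⁴ = 2.1792 × 10⁻³, so Δρ ≈ 2.236 kg m⁻³.
N² = (g/ρ₀)·Δρ/Δz = g·(Δρ/ρ₀)/Δz = 9.8 × 2.1792 × 10⁻³ / 44 = 4.8537 × 10⁻⁴ s⁻².
N = √(4.8537 × 10⁻⁴) = 0.022031 rad s⁻¹ → T = 2π/N = 285.20 s ≈ 285 s.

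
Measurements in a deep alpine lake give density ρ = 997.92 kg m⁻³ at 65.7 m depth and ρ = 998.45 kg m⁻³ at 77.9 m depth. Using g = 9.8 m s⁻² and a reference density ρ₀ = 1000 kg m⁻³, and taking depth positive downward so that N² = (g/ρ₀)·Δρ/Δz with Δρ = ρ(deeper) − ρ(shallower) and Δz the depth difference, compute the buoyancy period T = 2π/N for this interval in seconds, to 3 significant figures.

Δρ = 998.45 − 997.92 = 0.53 kg m⁻³ over Δz = 77.9 − 65.7 = 12.2 m.
N² = (9.8/1000) × (0.53/12.2) = 4.2574 × 10⁻⁴ s⁻².
N = √(4.2574 × 10⁻⁴) = 0.020633 rad s⁻¹, so T = 2π/N = 304.52 s ≈ 305 s.
N² > 0, so the interval is statically stable.

305 s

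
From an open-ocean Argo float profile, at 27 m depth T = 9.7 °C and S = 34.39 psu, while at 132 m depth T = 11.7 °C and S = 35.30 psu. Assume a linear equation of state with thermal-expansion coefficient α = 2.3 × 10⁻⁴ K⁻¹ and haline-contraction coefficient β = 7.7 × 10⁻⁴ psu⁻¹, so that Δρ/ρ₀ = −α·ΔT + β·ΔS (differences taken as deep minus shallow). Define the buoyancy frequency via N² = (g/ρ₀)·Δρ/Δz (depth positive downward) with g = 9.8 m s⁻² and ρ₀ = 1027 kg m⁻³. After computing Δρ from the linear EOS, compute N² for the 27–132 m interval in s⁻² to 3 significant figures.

2.25 × 10⁻⁵ s⁻²

ΔT = +2.0 K, ΔS = +0.91 psu (deep − shallow).
Δρ/ρ₀ = −αΔT + βΔS = -4.60 × 10⁻⁴ + 7.007 × 10⁻⁴ = 2.407 × 10⁻⁴, so Δρ ≈ 0.2472 kg m⁻³.
N² = (g/ρ₀)·Δρ/Δz = g·(Δρ/ρ₀)/Δz = 9.8 × 2.407 × 10⁻⁴ / 105 = 2.2465 × 10⁻⁵ s⁻² ≈ 2.25 × 10⁻⁵ s⁻².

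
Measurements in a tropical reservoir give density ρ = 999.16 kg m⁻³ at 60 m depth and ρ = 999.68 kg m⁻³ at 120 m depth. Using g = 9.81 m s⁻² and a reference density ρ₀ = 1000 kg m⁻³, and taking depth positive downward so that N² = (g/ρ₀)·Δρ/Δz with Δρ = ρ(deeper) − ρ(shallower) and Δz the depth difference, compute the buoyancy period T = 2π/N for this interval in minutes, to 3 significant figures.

11.4 min

Δρ = 999.68 − 999.16 = 0.52 kg m⁻³ over Δz = 120 − 60 = 60 m.
N² = (9.81/1000) × (0.52/60) = 8.5020 × 10⁻⁵ s⁻².
N = √(8.5020 × 10⁻⁵) = 9.2206 × 10⁻³ rad s⁻¹, so T = 2π/N = 681.43 s = 11.357 min ≈ 11.4 min.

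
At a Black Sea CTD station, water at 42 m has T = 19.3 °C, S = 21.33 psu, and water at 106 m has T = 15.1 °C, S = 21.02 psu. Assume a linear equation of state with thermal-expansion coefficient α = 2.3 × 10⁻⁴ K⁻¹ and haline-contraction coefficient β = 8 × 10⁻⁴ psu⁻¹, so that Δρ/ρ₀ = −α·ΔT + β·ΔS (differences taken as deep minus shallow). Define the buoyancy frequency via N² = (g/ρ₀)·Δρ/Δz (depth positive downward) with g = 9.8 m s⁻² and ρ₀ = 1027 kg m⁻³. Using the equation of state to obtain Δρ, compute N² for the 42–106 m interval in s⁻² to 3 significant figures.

1.10 × 10⁻⁴ s⁻²

ΔT = -4.2 K, ΔS = -0.31 psu (deep − shallow).
Δρ/ρ₀ = −αΔT + βΔS = 9.66 × 10⁻⁴ − 2.48 × 10⁻⁴ = 7.18 × 10⁻⁴, so Δρ ≈ 0.7374 kg m⁻³.
N² = (g/ρ₀)·Δρ/Δz = g·(Δρ/ρ₀)/Δz = 9.8 × 7.18 × 10⁻⁴ / 64 = 1.0994 × 10⁻⁴ s⁻² ≈ 1.10 × 10⁻⁴ s⁻².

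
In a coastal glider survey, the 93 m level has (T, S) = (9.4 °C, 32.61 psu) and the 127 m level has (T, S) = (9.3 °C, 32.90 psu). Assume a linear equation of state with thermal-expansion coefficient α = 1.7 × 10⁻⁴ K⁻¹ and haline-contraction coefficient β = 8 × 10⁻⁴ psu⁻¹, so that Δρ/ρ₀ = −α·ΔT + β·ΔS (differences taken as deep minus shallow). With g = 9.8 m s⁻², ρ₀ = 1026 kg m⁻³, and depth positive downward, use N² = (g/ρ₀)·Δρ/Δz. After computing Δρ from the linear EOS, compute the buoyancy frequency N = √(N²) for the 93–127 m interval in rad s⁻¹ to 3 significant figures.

ΔT = -0.1 K, ΔS = +0.29 psu (deep − shallow).
Δρ/ρ₀ = −αΔT + βΔS = 1.70 × 10⁻⁵ + 2.32 × 10⁻⁴ = 2.49 × 10⁻⁴, so Δρ ≈ 0.2555 kg m⁻³.
N² = (g/ρ₀)·Δρ/Δz = g·(Δρ/ρ₀)/Δz = 9.8 × 2.49 × 10⁻⁴ / 34 = 7.1771 × 10⁻⁵ s⁻².
N = √(7.1771 × 10⁻⁵) = 8.4718 × 10⁻³ rad s⁻¹ ≈ 8.47 × 10⁻³ rad s⁻¹.

8.47 × 10⁻³ rad s⁻¹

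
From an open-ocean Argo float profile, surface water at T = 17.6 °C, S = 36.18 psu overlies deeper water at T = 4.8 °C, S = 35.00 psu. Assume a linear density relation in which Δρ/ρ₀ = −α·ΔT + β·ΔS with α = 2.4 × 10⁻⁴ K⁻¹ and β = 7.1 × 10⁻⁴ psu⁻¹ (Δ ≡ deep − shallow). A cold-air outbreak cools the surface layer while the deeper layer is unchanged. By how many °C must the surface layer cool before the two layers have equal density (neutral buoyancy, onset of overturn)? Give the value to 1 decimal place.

Neutral buoyancy requires Δρ = 0, i.e. −α(T_deep − T_surf′) + β(S_deep − S_surf) = 0.
T_surf′ = T_deep − (β/α)·ΔS = 4.8 − (7.1 × 10⁻⁴/2.4 × 10⁻⁴)·(-1.18) = 8.291 °C.
Cooling required: 17.6 − (8.291) = 9.309 °C.

9.3 °C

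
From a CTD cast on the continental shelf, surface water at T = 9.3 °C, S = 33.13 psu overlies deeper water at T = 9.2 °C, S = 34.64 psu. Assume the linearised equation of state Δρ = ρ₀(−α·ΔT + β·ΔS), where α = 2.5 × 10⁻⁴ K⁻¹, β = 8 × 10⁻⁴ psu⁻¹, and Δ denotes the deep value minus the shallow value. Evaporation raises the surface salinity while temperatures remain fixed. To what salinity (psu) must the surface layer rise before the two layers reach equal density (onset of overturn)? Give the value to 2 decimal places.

Neutral buoyancy requires −α(T_deep − T_surf) + β(S_deep − S_surf′) = 0.
S_surf′ = S_deep − (α/β)·ΔT = 34.64 − (2.5 × 10⁻⁴/8 × 10⁻⁴)·(-0.1) = 34.6713 psu.
Increase required: 34.6713 − 33.13 = 1.5413 psu.

34.67 psu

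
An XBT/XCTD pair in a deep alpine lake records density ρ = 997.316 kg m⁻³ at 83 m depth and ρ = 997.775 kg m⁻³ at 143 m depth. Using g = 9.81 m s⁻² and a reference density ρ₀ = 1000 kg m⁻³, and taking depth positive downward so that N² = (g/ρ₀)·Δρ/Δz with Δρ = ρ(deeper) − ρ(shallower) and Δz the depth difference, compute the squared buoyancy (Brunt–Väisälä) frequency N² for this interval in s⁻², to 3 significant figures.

7.50 × 10⁻⁵ s⁻²

Δρ = 997.775 − 997.316 = 0.459 kg m⁻³ over Δz = 143 − 83 = 60 m.
N² = (9.81/1000) × (0.459/60) = 7.5047 × 10⁻⁵ s⁻² ≈ 7.50 × 10⁻⁵ s⁻².
A positive N² confirms static stability across the interval.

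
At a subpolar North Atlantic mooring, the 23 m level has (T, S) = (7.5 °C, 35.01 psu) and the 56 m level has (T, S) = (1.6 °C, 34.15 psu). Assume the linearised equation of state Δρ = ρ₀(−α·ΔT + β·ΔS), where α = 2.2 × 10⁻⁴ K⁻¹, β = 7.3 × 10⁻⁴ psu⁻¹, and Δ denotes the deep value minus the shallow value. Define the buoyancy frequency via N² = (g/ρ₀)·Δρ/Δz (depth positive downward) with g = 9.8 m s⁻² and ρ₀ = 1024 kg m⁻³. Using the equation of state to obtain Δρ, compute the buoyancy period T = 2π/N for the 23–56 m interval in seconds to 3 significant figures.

ΔT = -5.9 K, ΔS = -0.86 psu (deep − shallow).
Δρ/ρ₀ = −αΔT + βΔS = 1.298 × 10⁻³ − 6.278 × 10⁻⁴ = 6.702 × 10⁻⁴, so Δρ ≈ 0.6863 kg m⁻³.
N² = (g/ρ₀)·Δρ/Δz = g·(Δρ/ρ₀)/Δz = 9.8 × 6.702 × 10⁻⁴ / 33 = 1.9903 × 10⁻⁴ s⁻².
N = √(1.9903 × 10⁻⁴) = 0.014108 rad s⁻¹ → T = 2π/N = 445.36 s ≈ 445 s.

445 s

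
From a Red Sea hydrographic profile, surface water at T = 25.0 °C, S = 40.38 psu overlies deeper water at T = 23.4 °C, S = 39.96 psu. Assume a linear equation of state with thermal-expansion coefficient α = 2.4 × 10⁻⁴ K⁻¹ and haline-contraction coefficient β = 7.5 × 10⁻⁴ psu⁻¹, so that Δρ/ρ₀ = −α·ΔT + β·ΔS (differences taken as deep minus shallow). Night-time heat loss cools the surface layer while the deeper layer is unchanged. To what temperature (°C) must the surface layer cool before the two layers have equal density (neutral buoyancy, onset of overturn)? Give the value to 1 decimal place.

24.7 °C

Neutral buoyancy requires Δρ = 0, i.e. −α(T_deep − T_surf′) + β(S_deep − S_surf) = 0.
T_surf′ = T_deep − (β/α)·ΔS = 23.4 − (7.5 × 10⁻⁴/2.4 × 10⁻⁴)·(-0.42) = 24.712 °C.
Cooling required: 25.0 − (24.712) = 0.288 °C.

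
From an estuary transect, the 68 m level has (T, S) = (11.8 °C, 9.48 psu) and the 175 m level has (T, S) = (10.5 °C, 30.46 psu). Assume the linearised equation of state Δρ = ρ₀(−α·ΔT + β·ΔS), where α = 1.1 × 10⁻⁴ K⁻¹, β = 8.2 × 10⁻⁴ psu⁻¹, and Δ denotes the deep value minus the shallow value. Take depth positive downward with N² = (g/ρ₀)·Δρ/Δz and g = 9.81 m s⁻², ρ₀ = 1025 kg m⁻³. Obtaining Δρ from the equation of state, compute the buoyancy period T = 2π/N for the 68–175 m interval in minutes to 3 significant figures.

ΔT = -1.3 K, ΔS = +20.98 psu (deep − shallow).
Δρ/ρ₀ = −αΔT + βΔS = 1.43 × 10⁻⁴ + 0.0172036 = 0.0173466, so Δρ ≈ 17.78 kg m⁻³.
N² = (g/ρ₀)·Δρ/Δz = g·(Δρ/ρ₀)/Δz = 9.81 × 0.0173466 / 107 = 1.5904 × 10⁻³ s⁻².
N = √(1.5904 × 10⁻³) = 0.039880 rad s⁻¹ → T = 2π/N = 157.55 s = 2.6258 min ≈ 2.63 min.

2.63 min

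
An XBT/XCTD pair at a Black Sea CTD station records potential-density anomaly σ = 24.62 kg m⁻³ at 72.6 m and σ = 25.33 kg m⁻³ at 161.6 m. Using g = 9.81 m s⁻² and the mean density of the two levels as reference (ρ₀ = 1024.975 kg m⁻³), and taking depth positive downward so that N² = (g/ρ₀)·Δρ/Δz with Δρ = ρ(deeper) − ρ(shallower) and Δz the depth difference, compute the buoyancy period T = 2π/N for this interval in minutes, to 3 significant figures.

Δρ = 1025.33 − 1024.62 = 0.71 kg m⁻³ over Δz = 161.6 − 72.6 = 89 m.
N² = (9.81/1024.975) × (0.71/89) = 7.6353 × 10⁻⁵ s⁻².
N = √(7.6353 × 10⁻⁵) = 8.7380 × 10⁻³ rad s⁻¹, so T = 2π/N = 719.06 s = 11.984 min ≈ 12.0 min.

12.0 min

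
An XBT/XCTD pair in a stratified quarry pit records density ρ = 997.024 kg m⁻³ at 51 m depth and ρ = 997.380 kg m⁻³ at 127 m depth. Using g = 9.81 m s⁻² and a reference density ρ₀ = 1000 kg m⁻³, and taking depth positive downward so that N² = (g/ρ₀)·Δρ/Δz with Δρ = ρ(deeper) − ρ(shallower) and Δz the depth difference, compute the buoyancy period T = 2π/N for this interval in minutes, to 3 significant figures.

15.4 min

Δρ = 997.380 − 997.024 = 0.356 kg m⁻³ over Δz = 127 − 51 = 76 m.
N² = (9.81/1000) × (0.356/76) = 4.5952 × 10⁻⁵ s⁻².
N = √(4.5952 × 10⁻⁵) = 6.7788 × 10⁻³ rad s⁻¹, so T = 2π/N = 926.89 s = 15.448 min ≈ 15.4 min.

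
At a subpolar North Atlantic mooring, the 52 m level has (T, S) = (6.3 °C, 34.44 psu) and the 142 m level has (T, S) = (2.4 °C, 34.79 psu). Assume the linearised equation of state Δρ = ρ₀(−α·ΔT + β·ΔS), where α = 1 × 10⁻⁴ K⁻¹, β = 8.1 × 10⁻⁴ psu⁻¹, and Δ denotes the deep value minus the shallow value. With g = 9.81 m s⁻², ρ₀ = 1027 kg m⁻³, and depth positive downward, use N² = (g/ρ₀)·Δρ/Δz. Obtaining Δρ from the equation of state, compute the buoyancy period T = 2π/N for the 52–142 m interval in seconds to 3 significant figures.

733 s

ΔT = -3.9 K, ΔS = +0.35 psu (deep − shallow).
Δρ/ρ₀ = −αΔT + βΔS = 3.90 × 10⁻⁴ + 2.835 × 10⁻⁴ = 6.735 × 10⁻⁴, so Δρ ≈ 0.6917 kg m⁻³.
N² = (g/ρ₀)·Δρ/Δz = g·(Δρ/ρ₀)/Δz = 9.81 × 6.735 × 10⁻⁴ / 90 = 7.3412 × 10⁻⁵ s⁻².
N = √(7.3412 × 10⁻⁵) = 8.5681 × 10⁻³ rad s⁻¹ → T = 2π/N = 733.32 s ≈ 733 s.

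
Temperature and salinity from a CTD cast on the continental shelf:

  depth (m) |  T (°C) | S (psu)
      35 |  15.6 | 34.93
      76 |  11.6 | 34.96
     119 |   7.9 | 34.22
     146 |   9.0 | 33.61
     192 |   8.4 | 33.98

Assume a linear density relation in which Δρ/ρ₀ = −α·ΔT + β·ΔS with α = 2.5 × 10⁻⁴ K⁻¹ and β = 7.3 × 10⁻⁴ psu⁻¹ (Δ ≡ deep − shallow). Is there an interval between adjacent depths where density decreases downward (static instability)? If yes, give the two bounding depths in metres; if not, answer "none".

119–146 m

Evaluate Δρ/ρ₀ = −αΔT + βΔS across each adjacent pair:
  35–76 m: −αΔT+βΔS = −(2.5 × 10⁻⁴)(-4.0)+(7.3 × 10⁻⁴)(+0.03) = 1.0 × 10⁻³ → stable
  76–119 m: −αΔT+βΔS = −(2.5 × 10⁻⁴)(-3.7)+(7.3 × 10⁻⁴)(-0.74) = 3.8 × 10⁻⁴ → stable
  119–146 m: −αΔT+βΔS = −(2.5 × 10⁻⁴)(+1.1)+(7.3 × 10⁻⁴)(-0.61) = -7.2 × 10⁻⁴ → UNSTABLE
  146–192 m: −αΔT+βΔS = −(2.5 × 10⁻⁴)(-0.6)+(7.3 × 10⁻⁴)(+0.37) = 4.2 × 10⁻⁴ → stable
The 119–146 m interval has Δρ < 0: lighter water underlies denser water.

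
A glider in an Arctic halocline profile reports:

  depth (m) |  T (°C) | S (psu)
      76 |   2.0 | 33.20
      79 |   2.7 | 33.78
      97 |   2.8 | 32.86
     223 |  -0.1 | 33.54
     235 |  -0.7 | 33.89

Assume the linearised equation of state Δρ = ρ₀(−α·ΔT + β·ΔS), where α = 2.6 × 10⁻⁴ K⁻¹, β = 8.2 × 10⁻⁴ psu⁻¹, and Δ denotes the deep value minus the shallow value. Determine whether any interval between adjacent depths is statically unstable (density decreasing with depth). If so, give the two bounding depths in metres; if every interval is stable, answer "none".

79–97 m

Evaluate Δρ/ρ₀ = −αΔT + βΔS across each adjacent pair:
  76–79 m: −αΔT+βΔS = −(2.6 × 10⁻⁴)(+0.7)+(8.2 × 10⁻⁴)(+0.58) = 2.9 × 10⁻⁴ → stable
  79–97 m: −αΔT+βΔS = −(2.6 × 10⁻⁴)(+0.1)+(8.2 × 10⁻⁴)(-0.92) = -7.8 × 10⁻⁴ → UNSTABLE
  97–223 m: −αΔT+βΔS = −(2.6 × 10⁻⁴)(-2.9)+(8.2 × 10⁻⁴)(+0.68) = 1.3 × 10⁻³ → stable
  223–235 m: −αΔT+βΔS = −(2.6 × 10⁻⁴)(-0.6)+(8.2 × 10⁻⁴)(+0.35) = 4.4 × 10⁻⁴ → stable
The 79–97 m interval has Δρ < 0: lighter water underlies denser water.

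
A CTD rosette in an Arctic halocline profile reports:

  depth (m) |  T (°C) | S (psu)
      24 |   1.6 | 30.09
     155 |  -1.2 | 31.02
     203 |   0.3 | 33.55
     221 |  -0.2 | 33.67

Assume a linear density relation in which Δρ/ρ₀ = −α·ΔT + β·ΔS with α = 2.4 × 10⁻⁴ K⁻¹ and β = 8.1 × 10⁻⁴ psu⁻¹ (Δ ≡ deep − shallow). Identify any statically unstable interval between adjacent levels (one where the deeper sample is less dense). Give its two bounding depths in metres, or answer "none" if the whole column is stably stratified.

none

Evaluate Δρ/ρ₀ = −αΔT + βΔS across each adjacent pair:
  24–155 m: −αΔT+βΔS = −(2.4 × 10⁻⁴)(-2.8)+(8.1 × 10⁻⁴)(+0.93) = 1.4 × 10⁻³ → stable
  155–203 m: −αΔT+βΔS = −(2.4 × 10⁻⁴)(+1.5)+(8.1 × 10⁻⁴)(+2.53) = 1.7 × 10⁻³ → stable
  203–221 m: −αΔT+βΔS = −(2.4 × 10⁻⁴)(-0.5)+(8.1 × 10⁻⁴)(+0.12) = 2.2 × 10⁻⁴ → stable
Every interval has Δρ > 0: the column is stably stratified throughout.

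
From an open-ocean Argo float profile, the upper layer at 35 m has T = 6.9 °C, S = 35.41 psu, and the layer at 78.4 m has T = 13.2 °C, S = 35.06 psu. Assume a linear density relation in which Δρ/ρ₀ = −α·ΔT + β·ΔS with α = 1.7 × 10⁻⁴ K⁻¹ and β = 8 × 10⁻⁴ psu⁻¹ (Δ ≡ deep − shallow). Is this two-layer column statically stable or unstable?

ΔT = 13.2 − 6.9 = +6.3 K and ΔS = 35.06 − 35.41 = -0.35 psu (deep − shallow).
−αΔT = -1.071 × 10⁻³; βΔS = -2.80 × 10⁻⁴; sum Δρ/ρ₀ = -1.351 × 10⁻³.
Δρ/ρ₀ < 0, so Δρ < 0: deeper water is lighter → statically unstable; the column would overturn.

unstable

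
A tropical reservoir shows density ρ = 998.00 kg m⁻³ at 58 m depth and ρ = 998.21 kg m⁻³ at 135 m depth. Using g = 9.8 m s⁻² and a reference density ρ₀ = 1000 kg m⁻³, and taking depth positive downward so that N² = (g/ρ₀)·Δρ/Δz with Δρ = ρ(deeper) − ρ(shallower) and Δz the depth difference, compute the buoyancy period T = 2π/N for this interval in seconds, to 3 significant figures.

1.22 × 10³ s

Δρ = 998.21 − 998.00 = 0.21 kg m⁻³ over Δz = 135 − 58 = 77 m.
N² = (9.8/1000) × (0.21/77) = 2.6727 × 10⁻⁵ s⁻².
N = √(2.6727 × 10⁻⁵) = 5.1698 × 10⁻³ rad s⁻¹, so T = 2π/N = 1.2154 × 10³ s ≈ 1.22 × 10³ s.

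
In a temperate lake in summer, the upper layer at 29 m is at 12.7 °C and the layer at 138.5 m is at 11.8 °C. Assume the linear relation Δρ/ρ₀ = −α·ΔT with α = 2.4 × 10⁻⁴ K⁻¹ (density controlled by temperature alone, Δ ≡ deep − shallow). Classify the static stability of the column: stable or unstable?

ΔT = 11.8 − 12.7 = -0.9 K, so Δρ/ρ₀ = −αΔT = 2.16 × 10⁻⁴.
Δρ/ρ₀ > 0, so Δρ > 0: deeper water is denser → statically stable.

stable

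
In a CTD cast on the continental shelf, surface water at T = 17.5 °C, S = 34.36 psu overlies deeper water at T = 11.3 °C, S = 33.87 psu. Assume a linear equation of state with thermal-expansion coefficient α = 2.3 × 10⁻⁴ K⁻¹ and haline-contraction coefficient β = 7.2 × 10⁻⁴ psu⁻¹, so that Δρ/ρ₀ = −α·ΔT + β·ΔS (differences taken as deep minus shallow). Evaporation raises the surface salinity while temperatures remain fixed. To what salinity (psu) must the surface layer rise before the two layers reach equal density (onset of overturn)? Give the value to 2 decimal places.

35.85 psu

Neutral buoyancy requires −α(T_deep − T_surf) + β(S_deep − S_surf′) = 0.
S_surf′ = S_deep − (α/β)·ΔT = 33.87 − (2.3 × 10⁻⁴/7.2 × 10⁻⁴)·(-6.2) = 35.8506 psu.
Increase required: 35.8506 − 34.36 = 1.4906 psu.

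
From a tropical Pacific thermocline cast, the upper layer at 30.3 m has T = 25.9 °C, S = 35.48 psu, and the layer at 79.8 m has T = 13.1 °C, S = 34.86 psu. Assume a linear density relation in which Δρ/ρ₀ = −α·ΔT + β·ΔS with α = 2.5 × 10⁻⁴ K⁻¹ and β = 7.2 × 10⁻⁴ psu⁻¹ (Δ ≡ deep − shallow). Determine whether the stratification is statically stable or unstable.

ΔT = 13.1 − 25.9 = -12.8 K and ΔS = 34.86 − 35.48 = -0.62 psu (deep − shallow).
−αΔT = 3.20 × 10⁻³; βΔS = -4.464 × 10⁻⁴; sum Δρ/ρ₀ = 2.7536 × 10⁻³.
Δρ/ρ₀ > 0, so Δρ > 0: deeper water is denser → statically stable.

stable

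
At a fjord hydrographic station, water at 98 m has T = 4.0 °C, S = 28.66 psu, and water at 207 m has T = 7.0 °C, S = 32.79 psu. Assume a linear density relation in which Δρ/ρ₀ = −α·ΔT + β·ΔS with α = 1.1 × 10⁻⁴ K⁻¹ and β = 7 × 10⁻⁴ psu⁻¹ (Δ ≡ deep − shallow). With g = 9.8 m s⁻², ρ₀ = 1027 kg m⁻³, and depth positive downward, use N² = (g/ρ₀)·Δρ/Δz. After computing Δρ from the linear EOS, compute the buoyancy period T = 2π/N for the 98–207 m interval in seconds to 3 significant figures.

414 s

ΔT = +3.0 K, ΔS = +4.13 psu (deep − shallow).
Δρ/ρ₀ = −αΔT + βΔS = -3.30 × 10⁻⁴ + 2.891 × 10⁻³ = 2.561 × 10⁻³, so Δρ ≈ 2.630 kg m⁻³.
N² = (g/ρ₀)·Δρ/Δz = g·(Δρ/ρ₀)/Δz = 9.8 × 2.561 × 10⁻³ / 109 = 2.3026 × 10⁻⁴ s⁻².
N = √(2.3026 × 10⁻⁴) = 0.015174 rad s⁻¹ → T = 2π/N = 414.08 s ≈ 414 s.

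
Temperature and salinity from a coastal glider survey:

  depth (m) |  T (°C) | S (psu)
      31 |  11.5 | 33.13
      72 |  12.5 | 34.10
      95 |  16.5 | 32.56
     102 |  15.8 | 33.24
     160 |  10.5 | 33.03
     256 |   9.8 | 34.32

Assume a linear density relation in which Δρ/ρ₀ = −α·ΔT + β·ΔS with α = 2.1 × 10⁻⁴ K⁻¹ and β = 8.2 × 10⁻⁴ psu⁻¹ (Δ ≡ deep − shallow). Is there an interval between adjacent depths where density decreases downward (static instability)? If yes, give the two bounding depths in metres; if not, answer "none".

72–95 m

Evaluate Δρ/ρ₀ = −αΔT + βΔS across each adjacent pair:
  31–72 m: −αΔT+βΔS = −(2.1 × 10⁻⁴)(+1.0)+(8.2 × 10⁻⁴)(+0.97) = 5.9 × 10⁻⁴ → stable
  72–95 m: −αΔT+βΔS = −(2.1 × 10⁻⁴)(+4.0)+(8.2 × 10⁻⁴)(-1.54) = -2.1 × 10⁻³ → UNSTABLE
  95–102 m: −αΔT+βΔS = −(2.1 × 10⁻⁴)(-0.7)+(8.2 × 10⁻⁴)(+0.68) = 7.0 × 10⁻⁴ → stable
  102–160 m: −αΔT+βΔS = −(2.1 × 10⁻⁴)(-5.3)+(8.2 × 10⁻⁴)(-0.21) = 9.4 × 10⁻⁴ → stable
  160–256 m: −αΔT+βΔS = −(2.1 × 10⁻⁴)(-0.7)+(8.2 × 10⁻⁴)(+1.29) = 1.2 × 10⁻³ → stable
The 72–95 m interval has Δρ < 0: lighter water underlies denser water.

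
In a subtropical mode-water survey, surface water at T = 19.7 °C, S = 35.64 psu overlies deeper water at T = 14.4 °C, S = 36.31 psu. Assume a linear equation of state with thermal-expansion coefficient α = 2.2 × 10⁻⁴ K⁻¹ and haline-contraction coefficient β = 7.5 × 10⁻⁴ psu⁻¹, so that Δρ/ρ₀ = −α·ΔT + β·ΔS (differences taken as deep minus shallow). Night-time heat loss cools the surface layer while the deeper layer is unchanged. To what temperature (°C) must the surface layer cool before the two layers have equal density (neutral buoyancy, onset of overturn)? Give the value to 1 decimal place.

12.1 °C

Neutral buoyancy requires Δρ = 0, i.e. −α(T_deep − T_surf′) + β(S_deep − S_surf) = 0.
T_surf′ = T_deep − (β/α)·ΔS = 14.4 − (7.5 × 10⁻⁴/2.2 × 10⁻⁴)·(+0.67) = 12.116 °C.
Cooling required: 19.7 − (12.116) = 7.584 °C.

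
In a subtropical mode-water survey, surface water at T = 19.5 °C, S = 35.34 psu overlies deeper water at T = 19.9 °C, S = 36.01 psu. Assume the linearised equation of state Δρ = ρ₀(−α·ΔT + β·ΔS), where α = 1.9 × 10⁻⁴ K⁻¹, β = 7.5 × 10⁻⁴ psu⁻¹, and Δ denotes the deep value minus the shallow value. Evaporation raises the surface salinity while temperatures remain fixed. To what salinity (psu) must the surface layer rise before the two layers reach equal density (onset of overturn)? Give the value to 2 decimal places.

Neutral buoyancy requires −α(T_deep − T_surf) + β(S_deep − S_surf′) = 0.
S_surf′ = S_deep − (α/β)·ΔT = 36.01 − (1.9 × 10⁻⁴/7.5 × 10⁻⁴)·(+0.4) = 35.9087 psu.
Increase required: 35.9087 − 35.34 = 0.5687 psu.

35.91 psu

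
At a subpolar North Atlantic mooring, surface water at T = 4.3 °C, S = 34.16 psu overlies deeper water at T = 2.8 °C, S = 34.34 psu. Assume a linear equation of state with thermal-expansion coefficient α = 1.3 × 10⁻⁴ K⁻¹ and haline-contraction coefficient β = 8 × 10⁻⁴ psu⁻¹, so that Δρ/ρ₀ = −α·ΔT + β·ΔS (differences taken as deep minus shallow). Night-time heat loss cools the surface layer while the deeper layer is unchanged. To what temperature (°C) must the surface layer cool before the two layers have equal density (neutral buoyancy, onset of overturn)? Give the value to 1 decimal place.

1.7 °C

Neutral buoyancy requires Δρ = 0, i.e. −α(T_deep − T_surf′) + β(S_deep − S_surf) = 0.
T_surf′ = T_deep − (β/α)·ΔS = 2.8 − (8 × 10⁻⁴/1.3 × 10⁻⁴)·(+0.18) = 1.692 °C.
Cooling required: 4.3 − (1.692) = 2.608 °C.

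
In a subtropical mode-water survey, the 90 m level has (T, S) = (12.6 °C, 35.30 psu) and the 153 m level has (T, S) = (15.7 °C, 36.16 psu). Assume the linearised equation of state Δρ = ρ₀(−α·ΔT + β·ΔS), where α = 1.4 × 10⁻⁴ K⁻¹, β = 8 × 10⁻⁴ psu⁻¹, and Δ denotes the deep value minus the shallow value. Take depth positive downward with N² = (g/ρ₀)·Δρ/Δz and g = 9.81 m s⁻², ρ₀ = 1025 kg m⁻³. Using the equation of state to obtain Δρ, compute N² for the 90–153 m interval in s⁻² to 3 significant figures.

3.96 × 10⁻⁵ s⁻²

ΔT = +3.1 K, ΔS = +0.86 psu (deep − shallow).
Δρ/ρ₀ = −αΔT + βΔS = -4.34 × 10⁻⁴ + 6.88 × 10⁻⁴ = 2.54 × 10⁻⁴, so Δρ ≈ 0.2604 kg m⁻³.
N² = (g/ρ₀)·Δρ/Δz = g·(Δρ/ρ₀)/Δz = 9.81 × 2.54 × 10⁻⁴ / 63 = 3.9551 × 10⁻⁵ s⁻² ≈ 3.96 × 10⁻⁵ s⁻².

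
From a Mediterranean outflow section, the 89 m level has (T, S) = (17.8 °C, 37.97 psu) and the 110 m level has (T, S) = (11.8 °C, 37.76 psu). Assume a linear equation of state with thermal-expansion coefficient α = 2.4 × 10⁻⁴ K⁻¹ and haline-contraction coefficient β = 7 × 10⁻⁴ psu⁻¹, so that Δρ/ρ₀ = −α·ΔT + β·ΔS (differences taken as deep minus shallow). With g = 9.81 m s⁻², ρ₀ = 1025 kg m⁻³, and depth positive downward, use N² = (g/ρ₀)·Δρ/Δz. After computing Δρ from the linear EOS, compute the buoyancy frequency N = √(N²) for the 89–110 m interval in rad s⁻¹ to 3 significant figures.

ΔT = -6.0 K, ΔS = -0.21 psu (deep − shallow).
Δρ/ρ₀ = −αΔT + βΔS = 1.44 × 10⁻³ − 1.47 × 10⁻⁴ = 1.293 × 10⁻³, so Δρ ≈ 1.325 kg m⁻³.
N² = (g/ρ₀)·Δρ/Δz = g·(Δρ/ρ₀)/Δz = 9.81 × 1.293 × 10⁻³ / 21 = 6.0402 × 10⁻⁴ s⁻².
N = √(6.0402 × 10⁻⁴) = 0.024577 rad s⁻¹ ≈ 0.0246 rad s⁻¹.

0.0246 rad s⁻¹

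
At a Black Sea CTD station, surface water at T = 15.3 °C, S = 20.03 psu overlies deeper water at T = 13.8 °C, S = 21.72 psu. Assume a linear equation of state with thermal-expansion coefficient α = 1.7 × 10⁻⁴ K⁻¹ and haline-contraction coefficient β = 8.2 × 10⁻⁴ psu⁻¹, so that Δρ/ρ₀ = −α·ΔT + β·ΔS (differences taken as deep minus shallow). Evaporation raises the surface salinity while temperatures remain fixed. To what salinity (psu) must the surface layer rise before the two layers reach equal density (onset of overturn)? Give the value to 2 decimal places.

22.03 psu

Neutral buoyancy requires −α(T_deep − T_surf) + β(S_deep − S_surf′) = 0.
S_surf′ = S_deep − (α/β)·ΔT = 21.72 − (1.7 × 10⁻⁴/8.2 × 10⁻⁴)·(-1.5) = 22.0310 psu.
Increase required: 22.0310 − 20.03 = 2.0010 psu.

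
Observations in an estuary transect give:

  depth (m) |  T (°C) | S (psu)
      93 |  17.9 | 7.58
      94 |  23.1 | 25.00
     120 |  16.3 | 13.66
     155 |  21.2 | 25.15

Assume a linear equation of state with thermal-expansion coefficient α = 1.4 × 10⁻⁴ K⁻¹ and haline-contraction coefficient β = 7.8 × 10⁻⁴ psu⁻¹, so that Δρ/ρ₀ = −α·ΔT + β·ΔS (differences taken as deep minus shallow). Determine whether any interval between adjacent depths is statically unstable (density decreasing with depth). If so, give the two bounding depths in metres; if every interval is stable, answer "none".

Evaluate Δρ/ρ₀ = −αΔT + βΔS across each adjacent pair:
  93–94 m: −αΔT+βΔS = −(1.4 × 10⁻⁴)(+5.2)+(7.8 × 10⁻⁴)(+17.42) = 0.013 → stable
  94–120 m: −αΔT+βΔS = −(1.4 × 10⁻⁴)(-6.8)+(7.8 × 10⁻⁴)(-11.34) = -7.9 × 10⁻³ → UNSTABLE
  120–155 m: −αΔT+βΔS = −(1.4 × 10⁻⁴)(+4.9)+(7.8 × 10⁻⁴)(+11.49) = 8.3 × 10⁻³ → stable
The 94–120 m interval has Δρ < 0: lighter water underlies denser water.

94–120 m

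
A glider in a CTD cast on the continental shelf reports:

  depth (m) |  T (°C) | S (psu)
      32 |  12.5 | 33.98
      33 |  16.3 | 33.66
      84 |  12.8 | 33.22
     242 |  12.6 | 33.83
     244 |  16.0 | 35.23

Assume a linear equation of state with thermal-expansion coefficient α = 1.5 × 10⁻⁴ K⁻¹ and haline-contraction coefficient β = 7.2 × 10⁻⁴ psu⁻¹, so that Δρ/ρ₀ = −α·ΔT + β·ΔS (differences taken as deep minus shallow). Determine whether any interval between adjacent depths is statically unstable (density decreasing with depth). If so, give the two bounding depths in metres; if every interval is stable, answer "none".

Evaluate Δρ/ρ₀ = −αΔT + βΔS across each adjacent pair:
  32–33 m: −αΔT+βΔS = −(1.5 × 10⁻⁴)(+3.8)+(7.2 × 10⁻⁴)(-0.32) = -8.0 × 10⁻⁴ → UNSTABLE
  33–84 m: −αΔT+βΔS = −(1.5 × 10⁻⁴)(-3.5)+(7.2 × 10⁻⁴)(-0.44) = 2.1 × 10⁻⁴ → stable
  84–242 m: −αΔT+βΔS = −(1.5 × 10⁻⁴)(-0.2)+(7.2 × 10⁻⁴)(+0.61) = 4.7 × 10⁻⁴ → stable
  242–244 m: −αΔT+βΔS = −(1.5 × 10⁻⁴)(+3.4)+(7.2 × 10⁻⁴)(+1.40) = 5.0 × 10⁻⁴ → stable
The 32–33 m interval has Δρ < 0: lighter water underlies denser water.

32–33 m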